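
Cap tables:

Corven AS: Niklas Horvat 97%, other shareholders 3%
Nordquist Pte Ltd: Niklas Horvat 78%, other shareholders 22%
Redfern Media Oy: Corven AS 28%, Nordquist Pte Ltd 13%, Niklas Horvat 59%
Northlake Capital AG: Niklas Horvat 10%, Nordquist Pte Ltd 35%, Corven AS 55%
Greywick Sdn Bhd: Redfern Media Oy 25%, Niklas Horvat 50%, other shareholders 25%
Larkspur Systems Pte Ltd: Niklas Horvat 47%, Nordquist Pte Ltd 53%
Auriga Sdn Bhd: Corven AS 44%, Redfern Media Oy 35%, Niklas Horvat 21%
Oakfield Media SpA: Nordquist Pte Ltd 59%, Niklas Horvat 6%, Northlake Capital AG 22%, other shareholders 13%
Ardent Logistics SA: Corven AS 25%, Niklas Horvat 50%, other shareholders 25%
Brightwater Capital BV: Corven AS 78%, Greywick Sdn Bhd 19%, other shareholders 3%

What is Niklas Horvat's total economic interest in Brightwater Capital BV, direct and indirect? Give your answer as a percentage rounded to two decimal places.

Niklas reaches Brightwater along 5 paths.
Via Corven: 97% × 78% = 75.66%.
Via Corven → Redfern → Greywick: 97% × 28% × 25% × 19% = 1.2901%.
Via Nordquist → Redfern → Greywick: 78% × 13% × 25% × 19% = 0.48165%.
Via Redfern → Greywick: 59% × 25% × 19% = 2.8025%.
Via Greywick: 50% × 19% = 9.5%.
Total: 75.66% + 1.2901% + 0.48165% + 2.8025% + 9.5% = 89.73425%.
Rounded: 89.73%.

89.73%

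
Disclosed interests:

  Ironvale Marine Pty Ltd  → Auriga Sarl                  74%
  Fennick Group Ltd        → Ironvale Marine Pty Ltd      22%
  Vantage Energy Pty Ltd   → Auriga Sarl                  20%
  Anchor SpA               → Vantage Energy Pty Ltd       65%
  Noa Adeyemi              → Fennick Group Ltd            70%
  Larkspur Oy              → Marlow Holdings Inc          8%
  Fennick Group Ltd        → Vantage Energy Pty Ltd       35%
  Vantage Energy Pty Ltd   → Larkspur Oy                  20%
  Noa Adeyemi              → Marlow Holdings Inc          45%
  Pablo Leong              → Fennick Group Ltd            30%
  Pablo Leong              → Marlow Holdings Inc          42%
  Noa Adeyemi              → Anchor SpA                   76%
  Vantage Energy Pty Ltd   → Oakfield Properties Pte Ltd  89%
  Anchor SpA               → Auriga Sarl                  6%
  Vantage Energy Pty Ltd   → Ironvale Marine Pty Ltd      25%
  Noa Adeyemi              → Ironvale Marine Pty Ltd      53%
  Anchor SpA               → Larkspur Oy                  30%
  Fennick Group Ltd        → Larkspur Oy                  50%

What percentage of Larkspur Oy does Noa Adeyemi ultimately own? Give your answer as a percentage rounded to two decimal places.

Noa reaches Larkspur along 4 paths.
Via Anchor: 76% × 30% = 22.8%.
Via Fennick: 70% × 50% = 35%.
Via Fennick → Vantage: 70% × 35% × 20% = 4.9%.
Via Anchor → Vantage: 76% × 65% × 20% = 9.88%.
Total: 22.8% + 35% + 4.9% + 9.88% = 72.58%.

72.58%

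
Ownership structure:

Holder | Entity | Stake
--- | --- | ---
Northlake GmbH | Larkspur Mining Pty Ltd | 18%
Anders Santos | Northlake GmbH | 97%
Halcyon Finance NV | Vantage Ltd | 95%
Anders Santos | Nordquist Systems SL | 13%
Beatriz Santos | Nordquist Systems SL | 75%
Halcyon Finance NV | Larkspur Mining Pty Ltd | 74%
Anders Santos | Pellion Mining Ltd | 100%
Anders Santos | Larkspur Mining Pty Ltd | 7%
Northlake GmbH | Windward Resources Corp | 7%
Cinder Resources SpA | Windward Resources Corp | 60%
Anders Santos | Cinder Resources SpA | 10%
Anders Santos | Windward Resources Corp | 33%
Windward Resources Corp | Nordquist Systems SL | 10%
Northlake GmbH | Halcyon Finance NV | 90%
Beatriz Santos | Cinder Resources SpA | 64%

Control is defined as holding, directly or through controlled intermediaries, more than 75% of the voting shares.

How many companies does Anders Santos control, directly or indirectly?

5

Anders holds 97% of Northlake, so Anders controls Northlake.
Northlake holds 90% of Halcyon, so Anders controls Halcyon.
Halcyon and Northlake and Anders together hold 74% + 18% + 7% = 99% of Larkspur, so Anders controls Larkspur.
Halcyon holds 95% of Vantage, so Anders controls Vantage.
Anders holds 100% of Pellion, so Anders controls Pellion.
No other company's threshold is met.
Anders controls 5 companies.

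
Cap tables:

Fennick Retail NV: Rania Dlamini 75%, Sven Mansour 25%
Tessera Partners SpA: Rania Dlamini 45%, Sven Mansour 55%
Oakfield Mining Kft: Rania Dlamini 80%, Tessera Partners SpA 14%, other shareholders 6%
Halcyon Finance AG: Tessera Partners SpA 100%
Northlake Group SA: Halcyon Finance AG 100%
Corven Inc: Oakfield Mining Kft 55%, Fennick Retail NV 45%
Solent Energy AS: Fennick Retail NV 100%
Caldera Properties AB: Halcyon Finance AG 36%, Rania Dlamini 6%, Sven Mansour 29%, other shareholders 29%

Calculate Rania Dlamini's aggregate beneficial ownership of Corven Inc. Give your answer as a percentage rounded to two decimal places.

Rania reaches Corven along 3 paths.
Via Oakfield: 80% × 55% = 44%.
Via Tessera → Oakfield: 45% × 14% × 55% = 3.465%.
Via Fennick: 75% × 45% = 33.75%.
Total: 44% + 3.465% + 33.75% = 81.215%.
Rounded: 81.22%.

81.22%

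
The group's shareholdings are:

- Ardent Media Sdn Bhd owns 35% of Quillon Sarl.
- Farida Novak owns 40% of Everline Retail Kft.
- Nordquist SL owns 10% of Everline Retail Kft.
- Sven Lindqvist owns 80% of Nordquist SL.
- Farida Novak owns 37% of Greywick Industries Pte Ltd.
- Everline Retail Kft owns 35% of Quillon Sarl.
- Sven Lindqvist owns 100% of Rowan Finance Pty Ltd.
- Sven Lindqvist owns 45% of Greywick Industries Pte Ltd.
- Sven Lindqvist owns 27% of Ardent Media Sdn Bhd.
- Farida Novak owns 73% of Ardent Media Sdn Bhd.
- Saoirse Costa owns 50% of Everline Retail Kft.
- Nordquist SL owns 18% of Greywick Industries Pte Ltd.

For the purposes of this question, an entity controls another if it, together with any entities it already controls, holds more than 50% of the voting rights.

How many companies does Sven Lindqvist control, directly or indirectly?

Sven holds 80% of Nordquist, so Sven controls Nordquist.
Sven and Nordquist together hold 45% + 18% = 63% of Greywick, so Sven controls Greywick.
Sven holds 100% of Rowan, so Sven controls Rowan.
No other company's threshold is met.
Sven controls 3 companies.

3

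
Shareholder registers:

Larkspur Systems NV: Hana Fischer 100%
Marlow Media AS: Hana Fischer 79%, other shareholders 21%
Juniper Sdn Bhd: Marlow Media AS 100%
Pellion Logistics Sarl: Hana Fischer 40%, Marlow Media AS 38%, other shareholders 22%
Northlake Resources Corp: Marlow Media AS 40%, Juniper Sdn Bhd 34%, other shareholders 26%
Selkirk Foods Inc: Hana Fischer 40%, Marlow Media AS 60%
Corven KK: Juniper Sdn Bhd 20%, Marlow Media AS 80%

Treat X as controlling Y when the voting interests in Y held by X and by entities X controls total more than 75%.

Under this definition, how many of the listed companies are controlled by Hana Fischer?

6

Hana holds 100% of Larkspur, so Hana controls Larkspur.
Hana holds 79% of Marlow, so Hana controls Marlow.
Marlow holds 100% of Juniper, so Hana controls Juniper.
Hana and Marlow together hold 40% + 38% = 78% of Pellion, so Hana controls Pellion.
Hana and Marlow together hold 40% + 60% = 100% of Selkirk, so Hana controls Selkirk.
Juniper and Marlow together hold 20% + 80% = 100% of Corven, so Hana controls Corven.
No other company's threshold is met.
Hana controls 6 companies.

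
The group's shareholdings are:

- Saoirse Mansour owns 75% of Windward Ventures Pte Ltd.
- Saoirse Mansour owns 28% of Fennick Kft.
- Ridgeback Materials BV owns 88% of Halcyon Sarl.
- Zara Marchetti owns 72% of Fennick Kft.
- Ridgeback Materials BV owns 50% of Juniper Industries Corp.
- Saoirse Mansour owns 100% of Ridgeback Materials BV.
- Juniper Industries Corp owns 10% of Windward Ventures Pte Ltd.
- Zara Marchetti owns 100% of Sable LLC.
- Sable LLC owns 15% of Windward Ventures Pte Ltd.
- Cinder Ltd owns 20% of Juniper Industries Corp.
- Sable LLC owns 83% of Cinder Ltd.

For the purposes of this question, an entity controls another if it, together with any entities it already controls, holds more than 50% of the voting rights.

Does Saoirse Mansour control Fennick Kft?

No

Saoirse holds 100% of Ridgeback, so Saoirse controls Ridgeback.
Ridgeback holds 88% of Halcyon, so Saoirse controls Halcyon.
Saoirse holds 75% of Windward, so Saoirse controls Windward.
In Fennick, Saoirse's side holds only 28%, not > 50%.
So Saoirse does not control Fennick.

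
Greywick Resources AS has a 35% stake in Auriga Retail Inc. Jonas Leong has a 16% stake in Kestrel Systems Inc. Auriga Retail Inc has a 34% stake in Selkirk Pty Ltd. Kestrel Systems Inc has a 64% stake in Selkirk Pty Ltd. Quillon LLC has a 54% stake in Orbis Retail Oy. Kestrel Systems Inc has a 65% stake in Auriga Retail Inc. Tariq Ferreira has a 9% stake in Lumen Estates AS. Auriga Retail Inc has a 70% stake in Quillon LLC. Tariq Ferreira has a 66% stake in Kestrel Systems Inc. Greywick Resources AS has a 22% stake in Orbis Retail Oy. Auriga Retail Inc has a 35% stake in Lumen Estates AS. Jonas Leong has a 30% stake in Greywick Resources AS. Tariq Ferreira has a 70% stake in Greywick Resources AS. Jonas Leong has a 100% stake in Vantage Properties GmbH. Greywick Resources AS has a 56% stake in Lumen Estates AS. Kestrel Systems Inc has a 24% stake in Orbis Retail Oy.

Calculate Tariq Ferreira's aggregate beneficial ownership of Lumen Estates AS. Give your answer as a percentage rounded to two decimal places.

71.79%

Tariq reaches Lumen along 4 paths.
Via Greywick: 70% × 56% = 39.2%.
Via Kestrel → Auriga: 66% × 65% × 35% = 15.015%.
Via Greywick → Auriga: 70% × 35% × 35% = 8.575%.
Direct stake: 9% = 9%.
Total: 39.2% + 15.015% + 8.575% + 9% = 71.79%.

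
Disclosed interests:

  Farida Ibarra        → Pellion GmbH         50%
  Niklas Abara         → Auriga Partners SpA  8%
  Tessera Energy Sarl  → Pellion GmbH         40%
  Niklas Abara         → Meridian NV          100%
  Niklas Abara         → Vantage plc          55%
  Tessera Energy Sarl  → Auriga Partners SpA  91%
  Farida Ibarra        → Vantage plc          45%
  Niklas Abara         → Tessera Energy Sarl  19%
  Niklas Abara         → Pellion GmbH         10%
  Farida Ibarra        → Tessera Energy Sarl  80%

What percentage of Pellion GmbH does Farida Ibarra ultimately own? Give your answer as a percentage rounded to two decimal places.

Farida reaches Pellion along 2 paths.
Direct stake: 50% = 50%.
Via Tessera: 80% × 40% = 32%.
Total: 50% + 32% = 82%.
Rounded: 82.00%.

82.00%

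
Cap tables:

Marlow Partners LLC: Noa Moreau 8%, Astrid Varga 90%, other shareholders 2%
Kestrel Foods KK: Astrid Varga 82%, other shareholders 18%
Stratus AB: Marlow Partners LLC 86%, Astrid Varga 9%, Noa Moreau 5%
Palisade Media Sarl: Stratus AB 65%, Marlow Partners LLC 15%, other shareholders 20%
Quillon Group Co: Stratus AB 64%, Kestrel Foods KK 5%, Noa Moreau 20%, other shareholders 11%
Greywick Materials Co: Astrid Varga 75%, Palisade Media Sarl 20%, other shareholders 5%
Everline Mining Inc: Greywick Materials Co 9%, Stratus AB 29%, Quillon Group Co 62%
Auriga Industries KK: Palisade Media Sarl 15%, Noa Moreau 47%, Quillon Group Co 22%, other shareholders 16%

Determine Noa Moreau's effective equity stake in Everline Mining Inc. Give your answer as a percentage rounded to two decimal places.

Noa reaches Everline along 8 paths.
Via Marlow → Stratus → Palisade → Greywick: 8% × 86% × 65% × 20% × 9% = 0.080496%.
Via Stratus → Palisade → Greywick: 5% × 65% × 20% × 9% = 0.0585%.
Via Marlow → Palisade → Greywick: 8% × 15% × 20% × 9% = 0.0216%.
Via Marlow → Stratus: 8% × 86% × 29% = 1.9952%.
Via Stratus: 5% × 29% = 1.45%.
Via Marlow → Stratus → Quillon: 8% × 86% × 64% × 62% = 2.729984%.
Via Stratus → Quillon: 5% × 64% × 62% = 1.984%.
Via Quillon: 20% × 62% = 12.4%.
Total: 0.080496% + 0.0585% + 0.0216% + 1.9952% + 1.45% + 2.729984% + 1.984% + 12.4% = 20.71978%.
Rounded: 20.72%.

20.72%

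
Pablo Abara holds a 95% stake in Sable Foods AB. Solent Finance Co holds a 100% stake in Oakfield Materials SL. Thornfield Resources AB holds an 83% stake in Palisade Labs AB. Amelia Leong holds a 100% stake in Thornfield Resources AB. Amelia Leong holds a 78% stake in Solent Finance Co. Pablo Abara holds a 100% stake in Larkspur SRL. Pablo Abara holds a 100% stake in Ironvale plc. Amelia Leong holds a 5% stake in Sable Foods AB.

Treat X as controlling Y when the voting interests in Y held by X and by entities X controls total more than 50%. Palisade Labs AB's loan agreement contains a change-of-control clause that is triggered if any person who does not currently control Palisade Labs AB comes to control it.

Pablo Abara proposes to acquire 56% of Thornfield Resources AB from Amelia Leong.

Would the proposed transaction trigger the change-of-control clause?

Yes

The purchase adds only to Pablo's holdings (Amelia's stake shrinks), so Pablo is the only person who could newly come to control Palisade.
Pablo holds 100% of Larkspur, so Pablo controls Larkspur.
Pablo holds 95% of Sable, so Pablo controls Sable.
Pablo holds 100% of Ironvale, so Pablo controls Ironvale.
Neither Pablo nor any entity Pablo controls holds any voting interest in Palisade.
So before the transaction, Pablo does not control Palisade.
After the purchase, Pablo holds 56% of Thornfield directly, and Amelia's stake falls to 44%.
Pablo holds 56% of Thornfield, so Pablo controls Thornfield.
Thornfield holds 83% of Palisade, so Pablo controls Palisade.
Pablo did not control Palisade before and does after, so the clause is triggered.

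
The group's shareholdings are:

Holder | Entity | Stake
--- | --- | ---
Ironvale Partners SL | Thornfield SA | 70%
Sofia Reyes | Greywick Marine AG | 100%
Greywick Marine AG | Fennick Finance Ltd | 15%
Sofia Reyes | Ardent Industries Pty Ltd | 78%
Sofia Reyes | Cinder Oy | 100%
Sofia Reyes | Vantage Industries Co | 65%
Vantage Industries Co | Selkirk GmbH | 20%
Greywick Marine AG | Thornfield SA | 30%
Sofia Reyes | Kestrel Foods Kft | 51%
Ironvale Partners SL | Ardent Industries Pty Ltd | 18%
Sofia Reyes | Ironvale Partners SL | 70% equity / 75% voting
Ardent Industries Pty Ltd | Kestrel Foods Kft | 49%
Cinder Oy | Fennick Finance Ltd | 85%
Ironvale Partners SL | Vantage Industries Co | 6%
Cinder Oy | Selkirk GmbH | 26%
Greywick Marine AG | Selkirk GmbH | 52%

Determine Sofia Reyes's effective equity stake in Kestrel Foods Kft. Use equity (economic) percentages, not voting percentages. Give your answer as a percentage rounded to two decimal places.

95.39%

Sofia reaches Kestrel along 3 paths.
Direct stake: 51% = 51%.
Via Ardent: 78% × 49% = 38.22%.
Via Ironvale → Ardent: 70% × 18% × 49% = 6.174%.
Total: 51% + 38.22% + 6.174% = 95.394%.
Rounded: 95.39%.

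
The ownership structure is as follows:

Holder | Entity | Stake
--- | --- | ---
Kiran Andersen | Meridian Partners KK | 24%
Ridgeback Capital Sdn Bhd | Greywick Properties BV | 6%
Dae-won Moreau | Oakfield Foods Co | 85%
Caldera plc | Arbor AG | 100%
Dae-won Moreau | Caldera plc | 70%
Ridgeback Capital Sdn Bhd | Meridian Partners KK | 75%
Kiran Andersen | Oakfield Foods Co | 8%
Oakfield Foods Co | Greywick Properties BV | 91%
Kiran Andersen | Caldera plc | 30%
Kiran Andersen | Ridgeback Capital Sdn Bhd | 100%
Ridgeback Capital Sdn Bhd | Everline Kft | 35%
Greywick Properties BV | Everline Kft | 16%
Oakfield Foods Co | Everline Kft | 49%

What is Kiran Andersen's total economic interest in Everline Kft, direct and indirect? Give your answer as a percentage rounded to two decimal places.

41.04%

Kiran reaches Everline along 4 paths.
Via Ridgeback: 100% × 35% = 35%.
Via Oakfield: 8% × 49% = 3.92%.
Via Oakfield → Greywick: 8% × 91% × 16% = 1.1648%.
Via Ridgeback → Greywick: 100% × 6% × 16% = 0.96%.
Total: 35% + 3.92% + 1.1648% + 0.96% = 41.0448%.
Rounded: 41.04%.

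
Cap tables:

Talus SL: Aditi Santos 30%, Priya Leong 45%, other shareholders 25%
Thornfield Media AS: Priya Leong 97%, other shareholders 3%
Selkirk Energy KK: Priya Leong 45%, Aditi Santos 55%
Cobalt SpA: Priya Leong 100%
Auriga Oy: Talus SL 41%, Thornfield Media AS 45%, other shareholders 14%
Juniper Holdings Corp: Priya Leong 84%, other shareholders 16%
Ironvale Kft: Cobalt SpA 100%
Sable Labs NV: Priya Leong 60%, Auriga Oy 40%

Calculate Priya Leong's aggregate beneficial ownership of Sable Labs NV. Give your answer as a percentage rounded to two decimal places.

Priya reaches Sable along 3 paths.
Direct stake: 60% = 60%.
Via Talus → Auriga: 45% × 41% × 40% = 7.38%.
Via Thornfield → Auriga: 97% × 45% × 40% = 17.46%.
Total: 60% + 7.38% + 17.46% = 84.84%.

84.84%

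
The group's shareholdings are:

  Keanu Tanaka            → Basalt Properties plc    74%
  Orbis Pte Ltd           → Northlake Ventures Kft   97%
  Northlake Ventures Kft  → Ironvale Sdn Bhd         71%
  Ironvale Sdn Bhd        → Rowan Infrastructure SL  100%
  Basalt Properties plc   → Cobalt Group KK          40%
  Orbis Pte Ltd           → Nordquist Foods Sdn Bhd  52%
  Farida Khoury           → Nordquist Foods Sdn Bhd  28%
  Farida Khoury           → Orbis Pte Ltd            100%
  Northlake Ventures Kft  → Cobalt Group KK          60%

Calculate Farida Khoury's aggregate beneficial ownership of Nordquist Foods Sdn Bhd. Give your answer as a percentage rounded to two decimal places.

Farida reaches Nordquist along 2 paths.
Direct stake: 28% = 28%.
Via Orbis: 100% × 52% = 52%.
Total: 28% + 52% = 80%.
Rounded: 80.00%.

80.00%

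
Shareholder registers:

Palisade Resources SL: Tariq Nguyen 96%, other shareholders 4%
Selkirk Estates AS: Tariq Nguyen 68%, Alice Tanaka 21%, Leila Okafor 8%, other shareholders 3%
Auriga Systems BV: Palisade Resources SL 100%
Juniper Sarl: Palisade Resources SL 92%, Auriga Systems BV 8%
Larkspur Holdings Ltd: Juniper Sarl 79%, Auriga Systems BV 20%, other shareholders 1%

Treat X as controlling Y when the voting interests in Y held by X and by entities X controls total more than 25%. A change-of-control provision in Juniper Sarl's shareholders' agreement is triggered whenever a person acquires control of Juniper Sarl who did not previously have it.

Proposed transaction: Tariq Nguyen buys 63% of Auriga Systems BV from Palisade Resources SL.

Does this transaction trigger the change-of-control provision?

No

The purchase adds only to Tariq's holdings (Palisade's stake shrinks), so Tariq is the only person who could newly come to control Juniper.
Tariq holds 96% of Palisade, so Tariq controls Palisade.
Palisade holds 100% of Auriga, so Tariq controls Auriga.
Palisade and Auriga together hold 92% + 8% = 100% of Juniper, so Tariq controls Juniper.
So Tariq already controls Juniper before the transaction.
After the purchase, Tariq holds 63% of Auriga directly, and Palisade's stake falls to 37%.
Tariq controlled Juniper already, so this is not a new person acquiring control; every other person's position is unchanged or reduced.
No new person acquires control, so the clause is not triggered.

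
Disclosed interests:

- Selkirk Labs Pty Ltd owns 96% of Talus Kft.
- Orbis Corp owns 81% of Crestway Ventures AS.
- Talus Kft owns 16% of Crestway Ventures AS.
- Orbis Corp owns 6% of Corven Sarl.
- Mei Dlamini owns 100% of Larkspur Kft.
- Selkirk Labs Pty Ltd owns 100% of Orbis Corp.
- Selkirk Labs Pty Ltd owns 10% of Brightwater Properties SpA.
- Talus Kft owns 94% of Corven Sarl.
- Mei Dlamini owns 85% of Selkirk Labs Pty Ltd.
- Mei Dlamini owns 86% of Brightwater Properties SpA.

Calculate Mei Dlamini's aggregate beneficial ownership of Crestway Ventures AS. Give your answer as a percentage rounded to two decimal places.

Mei reaches Crestway along 2 paths.
Via Selkirk → Talus: 85% × 96% × 16% = 13.056%.
Via Selkirk → Orbis: 85% × 100% × 81% = 68.85%.
Total: 13.056% + 68.85% = 81.906%.
Rounded: 81.91%.

81.91%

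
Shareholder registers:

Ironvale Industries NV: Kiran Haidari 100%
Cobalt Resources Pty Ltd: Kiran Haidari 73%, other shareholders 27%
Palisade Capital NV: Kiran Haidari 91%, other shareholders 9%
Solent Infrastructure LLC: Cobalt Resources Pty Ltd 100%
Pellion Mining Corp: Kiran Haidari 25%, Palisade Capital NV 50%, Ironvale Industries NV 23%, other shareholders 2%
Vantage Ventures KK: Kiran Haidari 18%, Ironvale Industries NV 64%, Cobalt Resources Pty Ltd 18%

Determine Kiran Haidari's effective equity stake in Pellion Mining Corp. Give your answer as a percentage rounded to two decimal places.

93.50%

Kiran reaches Pellion along 3 paths.
Direct stake: 25% = 25%.
Via Palisade: 91% × 50% = 45.5%.
Via Ironvale: 100% × 23% = 23%.
Total: 25% + 45.5% + 23% = 93.5%.
Rounded: 93.50%.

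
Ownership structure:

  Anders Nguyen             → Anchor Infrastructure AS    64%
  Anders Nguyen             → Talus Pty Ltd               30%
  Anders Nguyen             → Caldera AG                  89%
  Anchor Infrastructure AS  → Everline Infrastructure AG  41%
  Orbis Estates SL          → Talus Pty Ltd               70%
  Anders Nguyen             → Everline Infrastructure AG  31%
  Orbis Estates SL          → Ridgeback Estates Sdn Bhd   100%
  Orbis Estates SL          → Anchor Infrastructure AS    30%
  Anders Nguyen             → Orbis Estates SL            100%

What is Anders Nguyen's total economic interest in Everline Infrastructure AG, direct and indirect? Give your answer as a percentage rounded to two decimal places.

69.54%

Anders reaches Everline along 3 paths.
Via Anchor: 64% × 41% = 26.24%.
Via Orbis → Anchor: 100% × 30% × 41% = 12.3%.
Direct stake: 31% = 31%.
Total: 26.24% + 12.3% + 31% = 69.54%.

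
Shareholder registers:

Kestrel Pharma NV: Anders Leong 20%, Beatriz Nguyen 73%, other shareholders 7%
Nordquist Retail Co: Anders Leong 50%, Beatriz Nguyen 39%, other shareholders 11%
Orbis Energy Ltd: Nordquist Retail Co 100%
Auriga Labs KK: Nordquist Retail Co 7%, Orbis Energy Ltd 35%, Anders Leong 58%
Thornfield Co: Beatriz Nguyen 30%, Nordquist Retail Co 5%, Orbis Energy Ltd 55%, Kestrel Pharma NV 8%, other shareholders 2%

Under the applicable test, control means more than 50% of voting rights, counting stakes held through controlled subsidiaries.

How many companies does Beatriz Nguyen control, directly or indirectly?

1

Beatriz holds 73% of Kestrel, so Beatriz controls Kestrel.
No other company's threshold is met.
Beatriz controls 1 company.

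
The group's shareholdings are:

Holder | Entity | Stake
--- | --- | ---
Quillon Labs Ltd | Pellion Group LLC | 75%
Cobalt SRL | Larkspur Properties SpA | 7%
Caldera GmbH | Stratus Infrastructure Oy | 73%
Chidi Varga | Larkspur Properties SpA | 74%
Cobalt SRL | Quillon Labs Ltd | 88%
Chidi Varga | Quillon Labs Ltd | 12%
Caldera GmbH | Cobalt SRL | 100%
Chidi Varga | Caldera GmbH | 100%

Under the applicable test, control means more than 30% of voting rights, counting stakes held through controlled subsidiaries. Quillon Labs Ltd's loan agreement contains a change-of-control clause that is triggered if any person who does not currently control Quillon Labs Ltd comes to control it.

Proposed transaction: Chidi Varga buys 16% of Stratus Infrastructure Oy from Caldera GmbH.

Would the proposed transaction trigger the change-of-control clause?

No

The purchase adds only to Chidi's holdings (Caldera's stake shrinks), so Chidi is the only person who could newly come to control Quillon.
Chidi holds 100% of Caldera, so Chidi controls Caldera.
Caldera holds 100% of Cobalt, so Chidi controls Cobalt.
Chidi and Cobalt together hold 12% + 88% = 100% of Quillon, so Chidi controls Quillon.
So Chidi already controls Quillon before the transaction.
After the purchase, Chidi holds 16% of Stratus directly, and Caldera's stake falls to 57%.
Chidi controlled Quillon already, so this is not a new person acquiring control; every other person's position is unchanged or reduced.
No new person acquires control, so the clause is not triggered.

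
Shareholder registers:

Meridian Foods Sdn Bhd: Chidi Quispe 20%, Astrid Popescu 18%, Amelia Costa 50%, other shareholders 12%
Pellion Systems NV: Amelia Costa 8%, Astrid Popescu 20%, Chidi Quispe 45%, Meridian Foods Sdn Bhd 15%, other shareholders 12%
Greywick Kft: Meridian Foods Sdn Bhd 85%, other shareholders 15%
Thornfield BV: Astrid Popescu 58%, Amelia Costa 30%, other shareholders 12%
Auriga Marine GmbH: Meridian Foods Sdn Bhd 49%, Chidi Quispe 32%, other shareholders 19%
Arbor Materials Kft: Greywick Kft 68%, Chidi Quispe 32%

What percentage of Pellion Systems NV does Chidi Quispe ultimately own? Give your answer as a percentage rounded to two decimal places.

48.00%

Chidi reaches Pellion along 2 paths.
Direct stake: 45% = 45%.
Via Meridian: 20% × 15% = 3%.
Total: 45% + 3% = 48%.
Rounded: 48.00%.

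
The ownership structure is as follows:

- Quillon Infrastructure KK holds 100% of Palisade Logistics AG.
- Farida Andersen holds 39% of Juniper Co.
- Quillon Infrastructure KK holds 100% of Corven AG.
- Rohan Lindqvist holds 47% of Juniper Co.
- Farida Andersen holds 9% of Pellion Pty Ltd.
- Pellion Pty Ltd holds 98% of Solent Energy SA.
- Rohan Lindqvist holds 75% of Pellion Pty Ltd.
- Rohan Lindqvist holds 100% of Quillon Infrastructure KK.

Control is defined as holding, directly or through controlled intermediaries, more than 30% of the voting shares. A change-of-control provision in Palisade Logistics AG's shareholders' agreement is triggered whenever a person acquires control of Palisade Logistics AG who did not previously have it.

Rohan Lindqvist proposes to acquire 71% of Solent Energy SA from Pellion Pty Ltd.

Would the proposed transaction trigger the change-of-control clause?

No

The purchase adds only to Rohan's holdings (Pellion's stake shrinks), so Rohan is the only person who could newly come to control Palisade.
Rohan holds 100% of Quillon, so Rohan controls Quillon.
Quillon holds 100% of Palisade, so Rohan controls Palisade.
So Rohan already controls Palisade before the transaction.
After the purchase, Rohan holds 71% of Solent directly, and Pellion's stake falls to 27%.
Rohan controlled Palisade already, so this is not a new person acquiring control; every other person's position is unchanged or reduced.
No new person acquires control, so the clause is not triggered.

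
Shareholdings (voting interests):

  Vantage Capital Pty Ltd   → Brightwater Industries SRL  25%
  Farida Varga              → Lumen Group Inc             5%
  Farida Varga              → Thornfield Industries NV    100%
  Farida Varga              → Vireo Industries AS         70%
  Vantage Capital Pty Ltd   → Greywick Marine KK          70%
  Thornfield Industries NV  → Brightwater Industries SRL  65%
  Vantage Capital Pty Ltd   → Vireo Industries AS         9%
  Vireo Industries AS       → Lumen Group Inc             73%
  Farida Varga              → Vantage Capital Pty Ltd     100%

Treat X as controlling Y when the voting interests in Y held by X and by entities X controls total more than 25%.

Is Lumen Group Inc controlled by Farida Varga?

Yes

Farida holds 100% of Vantage, so Farida controls Vantage.
Farida and Vantage together hold 70% + 9% = 79% of Vireo, so Farida controls Vireo.
Farida and Vireo together hold 5% + 73% = 78% of Lumen, so Farida controls Lumen.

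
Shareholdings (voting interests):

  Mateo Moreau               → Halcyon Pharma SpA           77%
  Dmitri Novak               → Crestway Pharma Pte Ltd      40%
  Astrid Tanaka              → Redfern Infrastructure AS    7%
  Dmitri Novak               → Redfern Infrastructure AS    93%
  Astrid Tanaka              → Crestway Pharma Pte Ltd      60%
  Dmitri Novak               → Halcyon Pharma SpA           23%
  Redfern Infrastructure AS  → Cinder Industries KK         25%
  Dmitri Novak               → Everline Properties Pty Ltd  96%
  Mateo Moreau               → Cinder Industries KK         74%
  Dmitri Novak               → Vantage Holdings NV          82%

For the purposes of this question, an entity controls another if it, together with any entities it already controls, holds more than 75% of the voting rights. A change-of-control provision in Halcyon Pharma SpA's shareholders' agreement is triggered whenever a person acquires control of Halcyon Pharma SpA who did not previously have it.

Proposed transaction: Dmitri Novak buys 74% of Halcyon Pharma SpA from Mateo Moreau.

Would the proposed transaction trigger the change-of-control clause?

The purchase adds only to Dmitri's holdings (Mateo's stake shrinks), so Dmitri is the only person who could newly come to control Halcyon.
Dmitri holds 82% of Vantage, so Dmitri controls Vantage.
Dmitri holds 93% of Redfern, so Dmitri controls Redfern.
Dmitri holds 96% of Everline, so Dmitri controls Everline.
In Halcyon, Dmitri's side holds only 23%, not > 75%.
So before the transaction, Dmitri does not control Halcyon.
After the purchase, Dmitri's direct stake in Halcyon rises to 23% + 74% = 97%, and Mateo's stake falls to 3%.
Dmitri holds 97% of Halcyon, so Dmitri controls Halcyon.
Dmitri did not control Halcyon before and does after, so the clause is triggered.

Yes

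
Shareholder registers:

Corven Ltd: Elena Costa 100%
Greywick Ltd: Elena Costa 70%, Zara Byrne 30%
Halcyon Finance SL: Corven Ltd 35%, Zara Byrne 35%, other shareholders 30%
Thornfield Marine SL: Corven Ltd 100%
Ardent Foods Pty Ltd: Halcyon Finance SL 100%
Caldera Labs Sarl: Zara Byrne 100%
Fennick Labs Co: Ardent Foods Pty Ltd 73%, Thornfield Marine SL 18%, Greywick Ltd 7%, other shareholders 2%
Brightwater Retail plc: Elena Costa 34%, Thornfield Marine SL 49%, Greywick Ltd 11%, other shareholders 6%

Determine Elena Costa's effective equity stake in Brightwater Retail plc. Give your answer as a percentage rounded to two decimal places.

90.70%

Elena reaches Brightwater along 3 paths.
Direct stake: 34% = 34%.
Via Corven → Thornfield: 100% × 100% × 49% = 49%.
Via Greywick: 70% × 11% = 7.7%.
Total: 34% + 49% + 7.7% = 90.7%.
Rounded: 90.70%.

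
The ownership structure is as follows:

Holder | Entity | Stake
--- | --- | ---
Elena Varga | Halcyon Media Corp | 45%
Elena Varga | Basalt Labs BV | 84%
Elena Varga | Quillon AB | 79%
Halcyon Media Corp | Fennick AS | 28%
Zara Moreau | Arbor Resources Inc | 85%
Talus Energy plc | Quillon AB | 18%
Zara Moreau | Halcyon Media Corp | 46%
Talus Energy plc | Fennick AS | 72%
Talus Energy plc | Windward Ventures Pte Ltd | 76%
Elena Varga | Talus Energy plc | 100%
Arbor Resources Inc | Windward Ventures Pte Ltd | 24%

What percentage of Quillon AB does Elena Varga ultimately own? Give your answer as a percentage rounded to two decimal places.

97.00%

Elena reaches Quillon along 2 paths.
Via Talus: 100% × 18% = 18%.
Direct stake: 79% = 79%.
Total: 18% + 79% = 97%.
Rounded: 97.00%.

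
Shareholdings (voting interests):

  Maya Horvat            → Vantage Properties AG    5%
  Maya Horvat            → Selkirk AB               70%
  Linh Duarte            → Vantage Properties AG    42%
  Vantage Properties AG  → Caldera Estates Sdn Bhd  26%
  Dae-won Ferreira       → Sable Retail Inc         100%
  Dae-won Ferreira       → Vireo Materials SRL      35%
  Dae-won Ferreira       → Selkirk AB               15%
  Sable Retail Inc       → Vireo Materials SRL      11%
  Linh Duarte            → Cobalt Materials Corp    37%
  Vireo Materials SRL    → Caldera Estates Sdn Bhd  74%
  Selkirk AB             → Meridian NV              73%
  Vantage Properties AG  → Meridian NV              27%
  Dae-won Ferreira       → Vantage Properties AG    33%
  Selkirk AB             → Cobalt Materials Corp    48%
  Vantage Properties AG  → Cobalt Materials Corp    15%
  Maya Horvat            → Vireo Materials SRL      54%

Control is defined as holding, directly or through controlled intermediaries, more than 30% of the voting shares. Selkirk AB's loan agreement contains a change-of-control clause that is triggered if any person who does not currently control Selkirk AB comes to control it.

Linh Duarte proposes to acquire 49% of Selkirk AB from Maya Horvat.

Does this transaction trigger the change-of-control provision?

The purchase adds only to Linh's holdings (Maya's stake shrinks), so Linh is the only person who could newly come to control Selkirk.
Linh holds 42% of Vantage, so Linh controls Vantage.
Linh and Vantage together hold 37% + 15% = 52% of Cobalt, so Linh controls Cobalt.
Neither Linh nor any entity Linh controls holds any voting interest in Selkirk.
So before the transaction, Linh does not control Selkirk.
After the purchase, Linh holds 49% of Selkirk directly, and Maya's stake falls to 21%.
Linh holds 49% of Selkirk, so Linh controls Selkirk.
Linh did not control Selkirk before and does after, so the clause is triggered.

Yes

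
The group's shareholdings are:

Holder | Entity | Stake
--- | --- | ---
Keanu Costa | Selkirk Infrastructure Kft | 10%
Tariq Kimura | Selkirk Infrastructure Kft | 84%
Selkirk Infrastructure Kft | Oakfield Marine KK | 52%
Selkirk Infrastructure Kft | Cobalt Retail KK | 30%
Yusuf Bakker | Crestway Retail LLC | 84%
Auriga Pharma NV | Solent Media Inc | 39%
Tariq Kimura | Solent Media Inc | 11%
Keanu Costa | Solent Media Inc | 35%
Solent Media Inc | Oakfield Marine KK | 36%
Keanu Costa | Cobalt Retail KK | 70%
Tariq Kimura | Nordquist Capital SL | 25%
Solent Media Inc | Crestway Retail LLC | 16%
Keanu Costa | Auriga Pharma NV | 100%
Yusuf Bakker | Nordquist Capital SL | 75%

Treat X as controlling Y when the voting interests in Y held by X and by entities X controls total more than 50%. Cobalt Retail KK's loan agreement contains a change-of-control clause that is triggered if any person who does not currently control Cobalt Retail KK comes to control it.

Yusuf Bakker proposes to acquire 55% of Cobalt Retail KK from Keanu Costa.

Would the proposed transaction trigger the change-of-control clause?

Yes

The purchase adds only to Yusuf's holdings (Keanu's stake shrinks), so Yusuf is the only person who could newly come to control Cobalt.
Yusuf holds 75% of Nordquist, so Yusuf controls Nordquist.
Yusuf holds 84% of Crestway, so Yusuf controls Crestway.
Neither Yusuf nor any entity Yusuf controls holds any voting interest in Cobalt.
So before the transaction, Yusuf does not control Cobalt.
After the purchase, Yusuf holds 55% of Cobalt directly, and Keanu's stake falls to 15%.
Yusuf holds 55% of Cobalt, so Yusuf controls Cobalt.
Yusuf did not control Cobalt before and does after, so the clause is triggered.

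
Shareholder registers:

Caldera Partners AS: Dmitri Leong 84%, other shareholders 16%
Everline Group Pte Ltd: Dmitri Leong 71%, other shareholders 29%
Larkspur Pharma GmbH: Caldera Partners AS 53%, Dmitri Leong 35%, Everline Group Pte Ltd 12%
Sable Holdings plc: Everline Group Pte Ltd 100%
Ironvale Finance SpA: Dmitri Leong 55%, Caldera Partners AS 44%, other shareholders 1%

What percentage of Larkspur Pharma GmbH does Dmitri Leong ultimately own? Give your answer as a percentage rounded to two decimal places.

88.04%

Dmitri reaches Larkspur along 3 paths.
Via Caldera: 84% × 53% = 44.52%.
Direct stake: 35% = 35%.
Via Everline: 71% × 12% = 8.52%.
Total: 44.52% + 35% + 8.52% = 88.04%.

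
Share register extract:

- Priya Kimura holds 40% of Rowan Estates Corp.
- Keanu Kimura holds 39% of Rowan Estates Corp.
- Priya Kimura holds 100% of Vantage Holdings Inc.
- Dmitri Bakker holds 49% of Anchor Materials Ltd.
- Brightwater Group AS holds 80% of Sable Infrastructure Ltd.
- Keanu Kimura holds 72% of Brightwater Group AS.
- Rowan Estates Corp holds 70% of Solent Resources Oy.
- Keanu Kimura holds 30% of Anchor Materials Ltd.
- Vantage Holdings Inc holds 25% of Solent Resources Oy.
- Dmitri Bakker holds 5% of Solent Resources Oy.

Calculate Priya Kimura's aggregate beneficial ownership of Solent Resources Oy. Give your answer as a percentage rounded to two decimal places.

53.00%

Priya reaches Solent along 2 paths.
Via Vantage: 100% × 25% = 25%.
Via Rowan: 40% × 70% = 28%.
Total: 25% + 28% = 53%.
Rounded: 53.00%.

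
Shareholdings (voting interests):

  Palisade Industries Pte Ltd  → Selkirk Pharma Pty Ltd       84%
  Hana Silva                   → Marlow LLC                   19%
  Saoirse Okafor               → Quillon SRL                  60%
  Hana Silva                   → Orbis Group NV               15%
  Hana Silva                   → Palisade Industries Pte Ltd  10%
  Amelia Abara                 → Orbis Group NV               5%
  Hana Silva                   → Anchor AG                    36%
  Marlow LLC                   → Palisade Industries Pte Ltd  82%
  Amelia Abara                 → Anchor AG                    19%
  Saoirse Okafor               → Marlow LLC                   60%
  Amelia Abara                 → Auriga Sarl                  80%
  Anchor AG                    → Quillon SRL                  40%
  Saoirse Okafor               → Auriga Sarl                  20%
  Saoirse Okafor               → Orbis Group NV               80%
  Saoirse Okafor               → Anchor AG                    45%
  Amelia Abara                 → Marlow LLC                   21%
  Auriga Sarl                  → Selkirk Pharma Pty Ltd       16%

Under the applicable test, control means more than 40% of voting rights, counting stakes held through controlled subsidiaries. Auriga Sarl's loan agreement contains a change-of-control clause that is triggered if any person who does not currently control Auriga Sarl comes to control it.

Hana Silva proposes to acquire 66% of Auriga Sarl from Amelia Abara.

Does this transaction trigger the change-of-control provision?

Yes

The purchase adds only to Hana's holdings (Amelia's stake shrinks), so Hana is the only person who could newly come to control Auriga.
Hana's largest direct stake is 36% in Anchor, which does not meet the threshold, so Hana controls no company.
Neither Hana nor any entity Hana controls holds any voting interest in Auriga.
So before the transaction, Hana does not control Auriga.
After the purchase, Hana holds 66% of Auriga directly, and Amelia's stake falls to 14%.
Hana holds 66% of Auriga, so Hana controls Auriga.
Hana did not control Auriga before and does after, so the clause is triggered.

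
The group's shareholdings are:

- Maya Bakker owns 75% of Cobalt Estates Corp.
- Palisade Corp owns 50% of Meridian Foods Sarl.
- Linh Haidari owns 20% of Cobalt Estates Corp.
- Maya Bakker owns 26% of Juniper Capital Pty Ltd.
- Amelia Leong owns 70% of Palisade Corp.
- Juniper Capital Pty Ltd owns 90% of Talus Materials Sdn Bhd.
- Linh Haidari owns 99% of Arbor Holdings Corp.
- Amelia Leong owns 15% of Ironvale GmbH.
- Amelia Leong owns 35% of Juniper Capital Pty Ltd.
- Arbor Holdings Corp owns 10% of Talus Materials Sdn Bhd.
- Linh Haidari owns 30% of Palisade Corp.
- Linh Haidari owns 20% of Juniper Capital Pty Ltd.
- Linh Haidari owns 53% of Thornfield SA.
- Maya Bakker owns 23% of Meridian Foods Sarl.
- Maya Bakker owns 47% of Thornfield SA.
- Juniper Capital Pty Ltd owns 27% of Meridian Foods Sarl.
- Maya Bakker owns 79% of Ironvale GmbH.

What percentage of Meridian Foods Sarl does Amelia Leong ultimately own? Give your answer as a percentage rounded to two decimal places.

Amelia reaches Meridian along 2 paths.
Via Juniper: 35% × 27% = 9.45%.
Via Palisade: 70% × 50% = 35%.
Total: 9.45% + 35% = 44.45%.

44.45%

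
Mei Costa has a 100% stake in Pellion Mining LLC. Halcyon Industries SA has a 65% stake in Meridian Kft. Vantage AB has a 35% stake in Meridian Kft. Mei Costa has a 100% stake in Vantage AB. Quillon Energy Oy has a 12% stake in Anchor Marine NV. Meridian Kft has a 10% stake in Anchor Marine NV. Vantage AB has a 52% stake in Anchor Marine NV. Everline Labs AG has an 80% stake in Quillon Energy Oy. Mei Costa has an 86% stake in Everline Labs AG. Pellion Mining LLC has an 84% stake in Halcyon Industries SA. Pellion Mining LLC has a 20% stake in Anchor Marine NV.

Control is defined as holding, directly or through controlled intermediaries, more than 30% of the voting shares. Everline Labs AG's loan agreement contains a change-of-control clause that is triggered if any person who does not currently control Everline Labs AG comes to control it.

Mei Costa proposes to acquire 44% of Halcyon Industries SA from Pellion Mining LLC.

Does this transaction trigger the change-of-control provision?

The purchase adds only to Mei's holdings (Pellion's stake shrinks), so Mei is the only person who could newly come to control Everline.
Mei holds 86% of Everline, so Mei controls Everline.
So Mei already controls Everline before the transaction.
After the purchase, Mei holds 44% of Halcyon directly, and Pellion's stake falls to 40%.
Mei controlled Everline already, so this is not a new person acquiring control; every other person's position is unchanged or reduced.
No new person acquires control, so the clause is not triggered.

No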